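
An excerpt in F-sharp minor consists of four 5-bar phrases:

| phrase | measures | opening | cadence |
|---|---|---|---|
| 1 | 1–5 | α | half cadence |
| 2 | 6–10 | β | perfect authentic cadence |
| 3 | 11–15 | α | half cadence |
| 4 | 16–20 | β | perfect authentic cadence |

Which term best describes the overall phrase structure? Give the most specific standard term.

repeated period

The cadence pattern HC–PAC–HC–PAC is weak–strong twice, and phrases 3–4 restate phrases 1–2: a period heard twice, not a double period (which would end weakly at phrase 2).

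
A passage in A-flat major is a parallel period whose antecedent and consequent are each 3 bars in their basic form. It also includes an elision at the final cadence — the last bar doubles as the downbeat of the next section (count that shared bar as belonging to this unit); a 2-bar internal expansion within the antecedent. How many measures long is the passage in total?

8 measures

Basic parallel period: 3 + 3 = 6 bars.
6 (basic form) + 2 (internal expansion) = 8.
The elision shares a bar with the next section but does not change this unit's count.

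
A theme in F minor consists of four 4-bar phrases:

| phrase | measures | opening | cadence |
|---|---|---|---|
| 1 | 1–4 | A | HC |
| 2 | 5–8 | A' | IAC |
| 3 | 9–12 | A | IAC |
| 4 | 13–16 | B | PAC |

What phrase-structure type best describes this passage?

parallel double period

Four phrases in two halves: the first half (mm. 1–8) ends with an imperfect authentic cadence, the second (mm. 9-16) with a perfect authentic cadence — a large antecedent–consequent pair, i.e. a double period.
Phrase 3 begins with the same material as phrase 1, making it parallel.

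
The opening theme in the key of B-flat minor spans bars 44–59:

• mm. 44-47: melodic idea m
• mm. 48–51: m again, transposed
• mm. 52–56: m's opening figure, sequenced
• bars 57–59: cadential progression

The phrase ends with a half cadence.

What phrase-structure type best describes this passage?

sentence

Basic idea (bars 44–47) + its repetition (measures 48–51) form the presentation; fragmentation and cadence (mm. 52–59) form the continuation — the 16-bar whole is a sentence.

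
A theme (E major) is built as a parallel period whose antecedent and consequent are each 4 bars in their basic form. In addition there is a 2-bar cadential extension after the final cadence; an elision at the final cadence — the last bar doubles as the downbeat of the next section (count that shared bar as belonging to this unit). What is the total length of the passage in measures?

Basic parallel period: 4 + 4 = 8 bars.
8 (basic form) + 2 (cadential extension) = 10.
The elision shares a bar with the next section but does not change this unit's count.

10 measures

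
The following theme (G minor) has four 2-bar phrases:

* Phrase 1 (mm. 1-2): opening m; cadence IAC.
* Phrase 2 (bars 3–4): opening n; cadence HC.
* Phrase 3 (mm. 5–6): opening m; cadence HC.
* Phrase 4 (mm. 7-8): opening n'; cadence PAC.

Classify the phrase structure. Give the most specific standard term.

Four phrases in two halves: the first half (mm. 1-4) ends with a half cadence, the second (measures 5-8) with a perfect authentic cadence — a large antecedent–consequent pair, i.e. a double period.
Phrase 3 begins with the same material as phrase 1, making it parallel.

parallel double period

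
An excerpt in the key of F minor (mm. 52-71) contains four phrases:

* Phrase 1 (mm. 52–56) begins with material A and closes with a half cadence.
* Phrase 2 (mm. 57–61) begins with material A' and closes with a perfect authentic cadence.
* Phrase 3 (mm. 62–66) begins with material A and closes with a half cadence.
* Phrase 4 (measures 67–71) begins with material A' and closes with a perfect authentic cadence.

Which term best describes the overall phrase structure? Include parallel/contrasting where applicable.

repeated period

The cadence pattern HC–PAC–HC–PAC is weak–strong twice, and phrases 3–4 restate phrases 1–2: a period heard twice, not a double period (which would end weakly at phrase 2).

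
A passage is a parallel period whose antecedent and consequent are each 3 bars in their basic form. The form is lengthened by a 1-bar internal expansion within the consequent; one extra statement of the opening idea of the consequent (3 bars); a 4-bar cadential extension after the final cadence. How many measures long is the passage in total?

14 measures

Basic parallel period: 3 + 3 = 6 bars.
6 (basic form) + 1 (internal expansion) + 3 (extra statement) + 4 (cadential extension) = 14.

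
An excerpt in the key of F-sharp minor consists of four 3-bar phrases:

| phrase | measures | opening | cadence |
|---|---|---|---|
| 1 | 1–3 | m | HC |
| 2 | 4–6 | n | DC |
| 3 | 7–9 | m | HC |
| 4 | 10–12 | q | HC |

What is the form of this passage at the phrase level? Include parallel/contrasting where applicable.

phrase group

Phrase 4 ends with a half cadence, no stronger than phrase 2's deceptive cadence, so the four phrases do not form a double period; nor do phrases 3–4 duplicate 1–2, so it is not a repeated period. With no phrase reaching a conclusive cadence, the passage is a phrase group.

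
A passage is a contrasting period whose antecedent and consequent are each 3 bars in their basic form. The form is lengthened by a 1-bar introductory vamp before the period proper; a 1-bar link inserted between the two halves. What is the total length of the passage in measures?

Basic contrasting period: 3 + 3 = 6 bars.
6 (basic form) + 1 (introduction) + 1 (link) = 8.

8 measures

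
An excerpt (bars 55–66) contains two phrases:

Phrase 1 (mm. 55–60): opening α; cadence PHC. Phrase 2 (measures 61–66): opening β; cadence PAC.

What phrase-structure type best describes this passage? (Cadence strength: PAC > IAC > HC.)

Phrase 1 ends with a Phrygian half cadence (weaker) and phrase 2 with a perfect authentic cadence (stronger): antecedent + consequent = a period.
The two phrases open with different material (α / β), so the period is contrasting.

contrasting period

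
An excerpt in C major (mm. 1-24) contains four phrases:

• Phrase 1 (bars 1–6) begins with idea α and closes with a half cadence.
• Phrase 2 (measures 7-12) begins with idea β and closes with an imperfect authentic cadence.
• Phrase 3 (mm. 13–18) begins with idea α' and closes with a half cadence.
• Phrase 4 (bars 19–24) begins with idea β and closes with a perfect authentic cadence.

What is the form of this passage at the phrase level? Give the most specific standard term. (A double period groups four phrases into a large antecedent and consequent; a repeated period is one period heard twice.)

Four phrases in two halves: the first half (mm. 1–12) ends with an imperfect authentic cadence, the second (bars 13–24) with a perfect authentic cadence — a large antecedent–consequent pair, i.e. a double period.
Phrase 3 begins with the same material as phrase 1, making it parallel.

parallel double period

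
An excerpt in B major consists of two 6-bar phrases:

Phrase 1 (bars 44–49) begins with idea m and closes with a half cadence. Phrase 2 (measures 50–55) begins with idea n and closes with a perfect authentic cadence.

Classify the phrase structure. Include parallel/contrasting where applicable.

Phrase 1 ends with a half cadence (weaker) and phrase 2 with a perfect authentic cadence (stronger): antecedent + consequent = a period.
The two phrases open with different material (m / n), so the period is contrasting.

contrasting period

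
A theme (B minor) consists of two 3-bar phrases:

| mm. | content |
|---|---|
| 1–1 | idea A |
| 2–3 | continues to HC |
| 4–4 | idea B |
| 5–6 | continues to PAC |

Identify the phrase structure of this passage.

contrasting period

Phrase 1 ends with a half cadence (weaker) and phrase 2 with a perfect authentic cadence (stronger): antecedent + consequent = a period.
The two phrases open with different material (A / B), so the period is contrasting.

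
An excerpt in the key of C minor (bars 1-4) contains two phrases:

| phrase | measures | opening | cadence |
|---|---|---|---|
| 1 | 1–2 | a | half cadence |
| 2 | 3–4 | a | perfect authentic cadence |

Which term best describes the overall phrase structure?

Phrase 1 ends with a half cadence (weaker) and phrase 2 with a perfect authentic cadence (stronger): antecedent + consequent = a period.
The two phrases open with the same material (a / a), so the period is parallel.

parallel period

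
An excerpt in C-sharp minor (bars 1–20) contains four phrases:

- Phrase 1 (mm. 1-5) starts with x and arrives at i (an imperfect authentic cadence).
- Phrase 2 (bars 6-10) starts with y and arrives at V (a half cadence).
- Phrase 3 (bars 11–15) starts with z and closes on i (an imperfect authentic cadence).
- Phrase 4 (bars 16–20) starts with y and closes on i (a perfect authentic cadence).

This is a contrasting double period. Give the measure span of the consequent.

measures 11–20

In a double period the first pair of phrases (ending half cadence) is the large antecedent and the second pair (ending perfect authentic cadence) is the large consequent; the consequent is measures 11–20.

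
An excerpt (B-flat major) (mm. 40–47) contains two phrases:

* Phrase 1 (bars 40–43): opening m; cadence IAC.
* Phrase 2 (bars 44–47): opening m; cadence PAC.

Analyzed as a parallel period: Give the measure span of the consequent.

measures 44–47

The antecedent is the phrase ending with the weaker cadence (imperfect authentic cadence, phrase 1) and the consequent the one ending more conclusively (perfect authentic cadence, phrase 2); the consequent is measures 44–47.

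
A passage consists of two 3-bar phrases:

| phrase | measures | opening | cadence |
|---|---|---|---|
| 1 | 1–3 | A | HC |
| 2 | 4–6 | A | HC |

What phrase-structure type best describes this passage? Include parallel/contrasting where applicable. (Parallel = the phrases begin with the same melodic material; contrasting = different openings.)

repeated phrase

Both phrases have the same opening (A) and the same cadence (half cadence): the second is a restatement, not a consequent, so this is a repeated phrase rather than a period.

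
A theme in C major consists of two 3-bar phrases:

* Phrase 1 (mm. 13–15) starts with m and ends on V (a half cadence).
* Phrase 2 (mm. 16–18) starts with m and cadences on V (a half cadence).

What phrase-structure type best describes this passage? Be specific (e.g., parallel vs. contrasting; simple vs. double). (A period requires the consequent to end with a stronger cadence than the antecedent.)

repeated phrase

Both phrases have the same opening (m) and the same cadence (half cadence): the second is a restatement, not a consequent, so this is a repeated phrase rather than a period.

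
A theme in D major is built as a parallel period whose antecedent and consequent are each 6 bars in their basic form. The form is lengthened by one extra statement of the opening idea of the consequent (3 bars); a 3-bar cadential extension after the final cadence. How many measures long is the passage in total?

Basic parallel period: 6 + 6 = 12 bars.
12 (basic form) + 3 (extra statement) + 3 (cadential extension) = 18.

18 measures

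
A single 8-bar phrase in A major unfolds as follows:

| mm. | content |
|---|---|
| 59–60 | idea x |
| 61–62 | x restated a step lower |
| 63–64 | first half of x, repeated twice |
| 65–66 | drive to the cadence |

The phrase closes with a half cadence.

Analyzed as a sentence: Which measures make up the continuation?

After the presentation (mm. 59–62), the continuation covers the fragmentation through the cadence: mm. 63–66.

measures 63–66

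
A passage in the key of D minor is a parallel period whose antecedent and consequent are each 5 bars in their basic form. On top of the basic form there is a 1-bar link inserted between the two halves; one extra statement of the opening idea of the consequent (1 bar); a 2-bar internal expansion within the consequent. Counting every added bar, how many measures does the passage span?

14 measures

Basic parallel period: 5 + 5 = 10 bars.
10 (basic form) + 1 (link) + 1 (extra statement) + 2 (internal expansion) = 14.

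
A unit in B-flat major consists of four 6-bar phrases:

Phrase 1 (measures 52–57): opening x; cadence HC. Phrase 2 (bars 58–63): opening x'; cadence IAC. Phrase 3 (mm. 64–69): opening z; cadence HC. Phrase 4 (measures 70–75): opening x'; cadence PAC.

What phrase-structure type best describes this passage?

contrasting double period

Four phrases in two halves: the first half (mm. 52–63) ends with an imperfect authentic cadence, the second (bars 64-75) with a perfect authentic cadence — a large antecedent–consequent pair, i.e. a double period.
Phrase 3 begins with different material from phrase 1, making it contrasting.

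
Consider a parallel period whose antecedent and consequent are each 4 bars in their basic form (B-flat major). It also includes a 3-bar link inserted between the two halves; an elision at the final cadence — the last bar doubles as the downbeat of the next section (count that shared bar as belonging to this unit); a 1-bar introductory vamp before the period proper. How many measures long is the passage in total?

12 measures

Basic parallel period: 4 + 4 = 8 bars.
8 (basic form) + 3 (link) + 1 (introduction) = 12.
The elision shares a bar with the next section but does not change this unit's count.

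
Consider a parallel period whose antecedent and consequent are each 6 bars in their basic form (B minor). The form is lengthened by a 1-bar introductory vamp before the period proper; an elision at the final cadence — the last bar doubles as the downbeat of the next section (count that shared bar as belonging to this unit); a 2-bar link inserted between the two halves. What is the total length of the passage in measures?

Basic parallel period: 6 + 6 = 12 bars.
12 (basic form) + 1 (introduction) + 2 (link) = 15.
The elision shares a bar with the next section but does not change this unit's count.

15 measures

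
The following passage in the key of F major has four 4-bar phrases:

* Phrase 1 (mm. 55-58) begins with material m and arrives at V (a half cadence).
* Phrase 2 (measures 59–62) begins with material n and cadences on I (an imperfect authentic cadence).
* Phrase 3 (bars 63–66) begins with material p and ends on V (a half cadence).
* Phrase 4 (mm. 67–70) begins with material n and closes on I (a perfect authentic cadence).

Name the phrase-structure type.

contrasting double period

Four phrases in two halves: the first half (mm. 55-62) ends with an imperfect authentic cadence, the second (mm. 63–70) with a perfect authentic cadence — a large antecedent–consequent pair, i.e. a double period.
Phrase 3 begins with different material from phrase 1, making it contrasting.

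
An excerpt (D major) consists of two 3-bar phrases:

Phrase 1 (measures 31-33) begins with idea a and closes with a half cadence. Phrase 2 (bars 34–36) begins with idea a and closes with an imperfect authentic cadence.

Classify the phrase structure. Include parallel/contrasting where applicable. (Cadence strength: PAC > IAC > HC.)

parallel period

Phrase 1 ends with a half cadence (weaker) and phrase 2 with an imperfect authentic cadence (stronger): antecedent + consequent = a period.
The two phrases open with the same material (a / a), so the period is parallel.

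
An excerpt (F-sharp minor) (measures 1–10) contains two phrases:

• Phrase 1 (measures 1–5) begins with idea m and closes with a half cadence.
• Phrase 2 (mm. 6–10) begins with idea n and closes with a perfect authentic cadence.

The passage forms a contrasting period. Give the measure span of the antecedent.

The phrase ending with the weaker cadence (half cadence) is the antecedent; the one ending more conclusively (perfect authentic cadence) is the consequent. The antecedent is measures 1–5.

measures 1–5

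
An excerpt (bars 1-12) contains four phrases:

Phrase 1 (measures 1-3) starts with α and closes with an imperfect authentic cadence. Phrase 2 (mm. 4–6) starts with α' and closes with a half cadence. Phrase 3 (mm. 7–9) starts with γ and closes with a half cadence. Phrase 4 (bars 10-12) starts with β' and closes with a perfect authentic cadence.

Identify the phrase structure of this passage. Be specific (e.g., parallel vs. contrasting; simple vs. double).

Four phrases in two halves: the first half (mm. 1-6) ends with a half cadence, the second (mm. 7-12) with a perfect authentic cadence — a large antecedent–consequent pair, i.e. a double period.
Phrase 3 begins with different material from phrase 1, making it contrasting.

contrasting double period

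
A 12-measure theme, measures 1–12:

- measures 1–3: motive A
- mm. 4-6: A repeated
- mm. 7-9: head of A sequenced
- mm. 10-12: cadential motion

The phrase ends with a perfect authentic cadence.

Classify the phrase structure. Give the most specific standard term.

sentence

Basic idea (mm. 1–3) + its repetition (mm. 4-6) form the presentation; fragmentation and cadence (mm. 7–12) form the continuation — the 12-bar whole is a sentence.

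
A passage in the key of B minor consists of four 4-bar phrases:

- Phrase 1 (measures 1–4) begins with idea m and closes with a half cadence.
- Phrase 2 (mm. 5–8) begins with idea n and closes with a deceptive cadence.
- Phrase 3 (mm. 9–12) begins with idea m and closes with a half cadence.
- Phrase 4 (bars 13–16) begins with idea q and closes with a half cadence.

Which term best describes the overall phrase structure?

Phrase 4 ends with a half cadence, no stronger than phrase 2's deceptive cadence, so the four phrases do not form a double period; nor do phrases 3–4 duplicate 1–2, so it is not a repeated period. With no phrase reaching a conclusive cadence, the passage is a phrase group.

phrase group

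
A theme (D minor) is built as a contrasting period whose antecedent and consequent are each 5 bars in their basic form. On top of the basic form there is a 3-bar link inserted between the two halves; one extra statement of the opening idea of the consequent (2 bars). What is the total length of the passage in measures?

Basic contrasting period: 5 + 5 = 10 bars.
10 (basic form) + 3 (link) + 2 (extra statement) = 15.

15 measures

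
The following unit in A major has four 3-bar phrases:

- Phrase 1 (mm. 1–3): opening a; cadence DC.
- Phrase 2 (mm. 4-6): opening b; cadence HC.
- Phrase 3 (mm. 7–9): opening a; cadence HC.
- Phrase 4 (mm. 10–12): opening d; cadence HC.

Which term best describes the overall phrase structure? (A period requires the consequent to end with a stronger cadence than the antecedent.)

Phrase 4 ends with a half cadence, no stronger than phrase 2's half cadence, so the four phrases do not form a double period; nor do phrases 3–4 duplicate 1–2, so it is not a repeated period. With no phrase reaching a conclusive cadence, the passage is a phrase group.

phrase group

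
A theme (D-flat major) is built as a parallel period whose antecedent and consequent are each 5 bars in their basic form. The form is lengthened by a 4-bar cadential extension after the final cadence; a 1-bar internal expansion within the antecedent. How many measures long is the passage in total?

15 measures

Basic parallel period: 5 + 5 = 10 bars.
10 (basic form) + 4 (cadential extension) + 1 (internal expansion) = 15.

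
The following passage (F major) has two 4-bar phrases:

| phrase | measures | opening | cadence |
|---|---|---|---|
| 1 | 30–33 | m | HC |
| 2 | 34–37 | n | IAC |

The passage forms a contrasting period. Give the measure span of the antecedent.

measures 30–33

The phrase ending with the weaker cadence (half cadence) is the antecedent; the one ending more conclusively (imperfect authentic cadence) is the consequent. The antecedent is measures 30–33.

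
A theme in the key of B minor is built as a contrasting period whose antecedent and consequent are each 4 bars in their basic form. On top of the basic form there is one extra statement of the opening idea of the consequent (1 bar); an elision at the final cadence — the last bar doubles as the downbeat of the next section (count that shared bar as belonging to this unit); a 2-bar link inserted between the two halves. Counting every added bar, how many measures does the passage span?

11 measures

Basic contrasting period: 4 + 4 = 8 bars.
8 (basic form) + 1 (extra statement) + 2 (link) = 11.
The elision shares a bar with the next section but does not change this unit's count.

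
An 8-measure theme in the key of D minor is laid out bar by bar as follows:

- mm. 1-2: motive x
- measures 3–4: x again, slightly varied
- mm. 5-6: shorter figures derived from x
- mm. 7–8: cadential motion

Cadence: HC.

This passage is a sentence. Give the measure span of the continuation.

After the presentation (mm. 1–4), the continuation covers the fragmentation through the cadence: mm. 5–8.

measures 5–8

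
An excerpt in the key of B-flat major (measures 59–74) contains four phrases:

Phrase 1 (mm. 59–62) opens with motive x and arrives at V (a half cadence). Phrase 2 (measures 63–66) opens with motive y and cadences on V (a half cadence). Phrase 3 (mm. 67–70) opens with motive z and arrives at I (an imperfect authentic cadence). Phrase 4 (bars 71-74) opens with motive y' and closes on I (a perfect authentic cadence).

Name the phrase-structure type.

Four phrases in two halves: the first half (mm. 59–66) ends with a half cadence, the second (mm. 67-74) with a perfect authentic cadence — a large antecedent–consequent pair, i.e. a double period.
Phrase 3 begins with different material from phrase 1, making it contrasting.

contrasting double period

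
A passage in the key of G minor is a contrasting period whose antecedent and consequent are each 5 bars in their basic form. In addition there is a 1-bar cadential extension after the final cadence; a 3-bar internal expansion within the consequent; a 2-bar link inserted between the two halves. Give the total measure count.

16 measures

Basic contrasting period: 5 + 5 = 10 bars.
10 (basic form) + 1 (cadential extension) + 3 (internal expansion) + 2 (link) = 16.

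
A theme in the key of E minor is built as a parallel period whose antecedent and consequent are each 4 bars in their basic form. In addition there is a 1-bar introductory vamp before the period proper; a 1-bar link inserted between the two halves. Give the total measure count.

Basic parallel period: 4 + 4 = 8 bars.
8 (basic form) + 1 (introduction) + 1 (link) = 10.

10 measures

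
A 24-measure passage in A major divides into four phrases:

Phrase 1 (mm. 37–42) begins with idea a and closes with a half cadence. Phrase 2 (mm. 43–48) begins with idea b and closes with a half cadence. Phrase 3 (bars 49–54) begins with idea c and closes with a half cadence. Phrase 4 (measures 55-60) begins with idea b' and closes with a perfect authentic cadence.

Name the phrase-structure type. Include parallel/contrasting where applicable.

contrasting double period

Four phrases in two halves: the first half (measures 37–48) ends with a half cadence, the second (mm. 49–60) with a perfect authentic cadence — a large antecedent–consequent pair, i.e. a double period.
Phrase 3 begins with different material from phrase 1, making it contrasting.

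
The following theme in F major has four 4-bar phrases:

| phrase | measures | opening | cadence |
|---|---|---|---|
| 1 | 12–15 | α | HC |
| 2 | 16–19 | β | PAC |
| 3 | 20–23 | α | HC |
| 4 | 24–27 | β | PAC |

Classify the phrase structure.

repeated period

The cadence pattern HC–PAC–HC–PAC is weak–strong twice, and phrases 3–4 restate phrases 1–2: a period heard twice, not a double period (which would end weakly at phrase 2).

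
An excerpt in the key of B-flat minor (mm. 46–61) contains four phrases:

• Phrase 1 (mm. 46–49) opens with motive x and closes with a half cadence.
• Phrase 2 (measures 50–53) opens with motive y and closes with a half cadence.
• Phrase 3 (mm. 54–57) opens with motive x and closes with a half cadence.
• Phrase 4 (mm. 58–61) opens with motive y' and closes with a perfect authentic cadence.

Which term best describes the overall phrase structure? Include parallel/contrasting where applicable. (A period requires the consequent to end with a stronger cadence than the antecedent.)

Four phrases in two halves: the first half (mm. 46–53) ends with a half cadence, the second (bars 54–61) with a perfect authentic cadence — a large antecedent–consequent pair, i.e. a double period.
Phrase 3 begins with the same material as phrase 1, making it parallel.

parallel double period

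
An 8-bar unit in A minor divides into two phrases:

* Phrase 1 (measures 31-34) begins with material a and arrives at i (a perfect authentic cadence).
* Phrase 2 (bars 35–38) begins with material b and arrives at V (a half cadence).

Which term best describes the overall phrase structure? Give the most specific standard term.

The second phrase closes with a half cadence, which is not stronger than the first phrase's perfect authentic cadence; without a weak→strong cadential pair there is no antecedent–consequent relationship, so this is a phrase group rather than a period.

phrase group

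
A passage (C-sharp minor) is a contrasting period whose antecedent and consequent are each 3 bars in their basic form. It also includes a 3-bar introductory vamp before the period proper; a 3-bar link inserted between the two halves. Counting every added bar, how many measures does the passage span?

12 measures

Basic contrasting period: 3 + 3 = 6 bars.
6 (basic form) + 3 (introduction) + 3 (link) = 12.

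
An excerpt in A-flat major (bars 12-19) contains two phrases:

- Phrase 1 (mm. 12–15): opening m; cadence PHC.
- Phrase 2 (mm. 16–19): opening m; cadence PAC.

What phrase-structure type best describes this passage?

parallel period

Phrase 1 ends with a Phrygian half cadence (weaker) and phrase 2 with a perfect authentic cadence (stronger): antecedent + consequent = a period.
The two phrases open with the same material (m / m), so the period is parallel.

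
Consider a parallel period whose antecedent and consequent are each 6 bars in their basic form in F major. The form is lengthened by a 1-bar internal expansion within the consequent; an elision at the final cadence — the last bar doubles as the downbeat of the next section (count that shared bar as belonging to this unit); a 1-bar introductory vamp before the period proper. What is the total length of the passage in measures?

Basic parallel period: 6 + 6 = 12 bars.
12 (basic form) + 1 (internal expansion) + 1 (introduction) = 14.
The elision shares a bar with the next section but does not change this unit's count.

14 measures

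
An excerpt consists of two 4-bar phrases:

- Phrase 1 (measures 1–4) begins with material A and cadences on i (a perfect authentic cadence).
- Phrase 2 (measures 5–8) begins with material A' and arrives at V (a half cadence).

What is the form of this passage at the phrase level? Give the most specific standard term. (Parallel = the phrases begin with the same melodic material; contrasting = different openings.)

phrase group

The second phrase closes with a half cadence, which is not stronger than the first phrase's perfect authentic cadence; without a weak→strong cadential pair there is no antecedent–consequent relationship, so this is a phrase group rather than a period.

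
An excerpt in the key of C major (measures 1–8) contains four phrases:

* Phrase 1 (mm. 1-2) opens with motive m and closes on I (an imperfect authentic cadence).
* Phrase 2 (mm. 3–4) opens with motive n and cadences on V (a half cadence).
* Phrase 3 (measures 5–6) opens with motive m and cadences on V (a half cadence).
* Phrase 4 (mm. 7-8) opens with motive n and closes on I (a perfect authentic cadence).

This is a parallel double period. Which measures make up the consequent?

measures 5–8

In a double period the first pair of phrases (ending half cadence) is the large antecedent and the second pair (ending perfect authentic cadence) is the large consequent; the consequent is measures 5–8.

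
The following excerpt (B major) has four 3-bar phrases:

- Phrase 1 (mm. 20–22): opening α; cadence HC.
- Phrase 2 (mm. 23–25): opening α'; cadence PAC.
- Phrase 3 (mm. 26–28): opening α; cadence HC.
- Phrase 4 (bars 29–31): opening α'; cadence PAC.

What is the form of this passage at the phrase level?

The cadence pattern HC–PAC–HC–PAC is weak–strong twice, and phrases 3–4 restate phrases 1–2: a period heard twice, not a double period (which would end weakly at phrase 2).

repeated period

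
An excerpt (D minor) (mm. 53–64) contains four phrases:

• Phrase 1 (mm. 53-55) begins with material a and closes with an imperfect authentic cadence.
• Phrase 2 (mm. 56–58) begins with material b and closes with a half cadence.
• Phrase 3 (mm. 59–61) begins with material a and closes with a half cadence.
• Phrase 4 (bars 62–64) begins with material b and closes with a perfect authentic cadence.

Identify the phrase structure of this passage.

parallel double period

Four phrases in two halves: the first half (bars 53-58) ends with a half cadence, the second (bars 59–64) with a perfect authentic cadence — a large antecedent–consequent pair, i.e. a double period.
Phrase 3 begins with the same material as phrase 1, making it parallel.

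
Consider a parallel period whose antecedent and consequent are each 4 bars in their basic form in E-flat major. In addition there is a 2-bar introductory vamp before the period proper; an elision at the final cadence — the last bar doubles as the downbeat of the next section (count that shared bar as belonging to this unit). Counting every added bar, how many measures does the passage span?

10 measures

Basic parallel period: 4 + 4 = 8 bars.
8 (basic form) + 2 (introduction) = 10.
The elision shares a bar with the next section but does not change this unit's count.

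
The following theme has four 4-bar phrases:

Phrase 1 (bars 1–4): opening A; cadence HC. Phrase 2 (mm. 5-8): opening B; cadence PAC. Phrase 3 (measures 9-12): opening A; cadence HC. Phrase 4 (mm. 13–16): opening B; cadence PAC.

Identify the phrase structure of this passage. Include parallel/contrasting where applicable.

The cadence pattern HC–PAC–HC–PAC is weak–strong twice, and phrases 3–4 restate phrases 1–2: a period heard twice, not a double period (which would end weakly at phrase 2).

repeated period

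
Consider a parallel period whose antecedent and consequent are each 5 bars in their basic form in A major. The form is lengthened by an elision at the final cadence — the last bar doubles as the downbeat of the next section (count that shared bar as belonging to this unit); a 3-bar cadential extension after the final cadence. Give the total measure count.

Basic parallel period: 5 + 5 = 10 bars.
10 (basic form) + 3 (cadential extension) = 13.
The elision shares a bar with the next section but does not change this unit's count.

13 measures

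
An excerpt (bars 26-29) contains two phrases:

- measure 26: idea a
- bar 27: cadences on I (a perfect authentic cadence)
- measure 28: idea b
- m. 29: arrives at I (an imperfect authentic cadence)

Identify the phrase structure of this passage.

The second phrase closes with an imperfect authentic cadence, which is not stronger than the first phrase's perfect authentic cadence; without a weak→strong cadential pair there is no antecedent–consequent relationship, so this is a phrase group rather than a period.

phrase group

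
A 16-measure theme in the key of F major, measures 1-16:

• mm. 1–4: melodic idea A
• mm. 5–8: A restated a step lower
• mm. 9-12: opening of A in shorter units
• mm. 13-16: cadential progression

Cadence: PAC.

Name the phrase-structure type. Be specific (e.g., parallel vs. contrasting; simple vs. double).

Basic idea (bars 1-4) + its repetition (mm. 5–8) form the presentation; fragmentation and cadence (measures 9–16) form the continuation — the 16-bar whole is a sentence.

sentence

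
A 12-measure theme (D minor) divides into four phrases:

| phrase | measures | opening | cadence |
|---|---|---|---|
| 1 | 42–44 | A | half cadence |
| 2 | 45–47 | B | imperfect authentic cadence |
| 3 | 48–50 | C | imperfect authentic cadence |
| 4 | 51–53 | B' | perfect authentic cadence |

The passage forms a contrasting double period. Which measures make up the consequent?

In a double period the first pair of phrases (ending imperfect authentic cadence) is the large antecedent and the second pair (ending perfect authentic cadence) is the large consequent; the consequent is measures 48–53.

measures 48–53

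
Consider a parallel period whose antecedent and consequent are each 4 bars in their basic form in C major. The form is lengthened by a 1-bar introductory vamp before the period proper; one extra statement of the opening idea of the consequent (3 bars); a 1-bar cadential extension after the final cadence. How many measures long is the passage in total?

Basic parallel period: 4 + 4 = 8 bars.
8 (basic form) + 1 (introduction) + 3 (extra statement) + 1 (cadential extension) = 13.

13 measures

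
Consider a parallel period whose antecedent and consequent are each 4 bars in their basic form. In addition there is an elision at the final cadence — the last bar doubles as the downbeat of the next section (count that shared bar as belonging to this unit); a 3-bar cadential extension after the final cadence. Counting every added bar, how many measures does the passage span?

11 measures

Basic parallel period: 4 + 4 = 8 bars.
8 (basic form) + 3 (cadential extension) = 11.
The elision shares a bar with the next section but does not change this unit's count.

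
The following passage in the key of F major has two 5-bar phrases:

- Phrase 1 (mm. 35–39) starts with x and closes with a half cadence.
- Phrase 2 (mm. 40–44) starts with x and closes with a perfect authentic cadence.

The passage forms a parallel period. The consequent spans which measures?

measures 40–44

The antecedent is the phrase ending with the weaker cadence (half cadence, phrase 1) and the consequent the one ending more conclusively (perfect authentic cadence, phrase 2); the consequent is mm. 40-44.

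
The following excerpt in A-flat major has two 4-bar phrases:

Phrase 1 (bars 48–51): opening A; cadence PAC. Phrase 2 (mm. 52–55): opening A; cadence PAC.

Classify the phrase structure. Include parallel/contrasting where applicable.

repeated phrase

Both phrases have the same opening (A) and the same cadence (perfect authentic cadence): the second is a restatement, not a consequent, so this is a repeated phrase rather than a period.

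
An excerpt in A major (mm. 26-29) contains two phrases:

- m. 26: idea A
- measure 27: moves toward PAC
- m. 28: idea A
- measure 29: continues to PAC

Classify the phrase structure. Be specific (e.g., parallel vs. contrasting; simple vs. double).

Both phrases have the same opening (A) and the same cadence (perfect authentic cadence): the second is a restatement, not a consequent, so this is a repeated phrase rather than a period.

repeated phrase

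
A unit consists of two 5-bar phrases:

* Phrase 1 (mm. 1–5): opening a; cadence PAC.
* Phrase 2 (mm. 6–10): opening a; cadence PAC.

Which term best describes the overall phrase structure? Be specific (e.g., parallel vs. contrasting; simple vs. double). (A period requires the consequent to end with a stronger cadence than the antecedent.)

repeated phrase

Both phrases have the same opening (a) and the same cadence (perfect authentic cadence): the second is a restatement, not a consequent, so this is a repeated phrase rather than a period.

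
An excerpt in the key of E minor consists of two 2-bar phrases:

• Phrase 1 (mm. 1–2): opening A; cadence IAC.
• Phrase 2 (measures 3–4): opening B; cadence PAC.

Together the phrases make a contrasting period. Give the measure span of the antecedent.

measures 1–2

The phrase ending with the weaker cadence (imperfect authentic cadence) is the antecedent; the one ending more conclusively (perfect authentic cadence) is the consequent. The antecedent is measures 1–2.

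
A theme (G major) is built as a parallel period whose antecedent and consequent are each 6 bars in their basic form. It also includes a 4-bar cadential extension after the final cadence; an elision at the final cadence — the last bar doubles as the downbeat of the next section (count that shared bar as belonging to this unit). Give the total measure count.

16 measures

Basic parallel period: 6 + 6 = 12 bars.
12 (basic form) + 4 (cadential extension) = 16.
The elision shares a bar with the next section but does not change this unit's count.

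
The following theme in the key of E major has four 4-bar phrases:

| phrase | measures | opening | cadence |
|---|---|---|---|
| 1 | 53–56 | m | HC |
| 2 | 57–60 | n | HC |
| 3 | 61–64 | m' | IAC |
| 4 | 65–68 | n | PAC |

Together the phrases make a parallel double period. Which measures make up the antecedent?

measures 53–60

In a double period the first pair of phrases (ending half cadence) is the large antecedent and the second pair (ending perfect authentic cadence) is the large consequent; the antecedent is measures 53–60.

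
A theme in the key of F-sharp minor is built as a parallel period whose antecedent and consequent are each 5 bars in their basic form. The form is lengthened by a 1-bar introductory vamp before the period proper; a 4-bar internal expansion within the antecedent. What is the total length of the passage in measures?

15 measures

Basic parallel period: 5 + 5 = 10 bars.
10 (basic form) + 1 (introduction) + 4 (internal expansion) = 15.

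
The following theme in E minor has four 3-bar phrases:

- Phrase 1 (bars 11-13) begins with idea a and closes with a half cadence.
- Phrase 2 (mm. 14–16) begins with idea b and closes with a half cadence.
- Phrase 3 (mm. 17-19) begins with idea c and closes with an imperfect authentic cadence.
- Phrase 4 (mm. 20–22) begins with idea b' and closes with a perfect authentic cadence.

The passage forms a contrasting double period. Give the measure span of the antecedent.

In a double period the four phrases pair into a large antecedent (phrases 1–2, ending half cadence) and a large consequent (phrases 3–4, ending perfect authentic cadence). The antecedent spans mm. 11–16.

measures 11–16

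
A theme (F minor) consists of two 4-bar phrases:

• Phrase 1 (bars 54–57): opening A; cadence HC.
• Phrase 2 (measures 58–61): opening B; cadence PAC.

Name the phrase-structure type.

contrasting period

Phrase 1 ends with a half cadence (weaker) and phrase 2 with a perfect authentic cadence (stronger): antecedent + consequent = a period.
The two phrases open with different material (A / B), so the period is contrasting.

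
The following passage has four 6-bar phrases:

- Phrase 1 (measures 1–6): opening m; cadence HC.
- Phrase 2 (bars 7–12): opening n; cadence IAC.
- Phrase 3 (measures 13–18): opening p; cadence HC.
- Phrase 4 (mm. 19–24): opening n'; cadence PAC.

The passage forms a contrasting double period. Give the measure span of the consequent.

measures 13–24

In a double period the four phrases pair into a large antecedent (phrases 1–2, ending imperfect authentic cadence) and a large consequent (phrases 3–4, ending perfect authentic cadence). The consequent spans measures 13–24.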